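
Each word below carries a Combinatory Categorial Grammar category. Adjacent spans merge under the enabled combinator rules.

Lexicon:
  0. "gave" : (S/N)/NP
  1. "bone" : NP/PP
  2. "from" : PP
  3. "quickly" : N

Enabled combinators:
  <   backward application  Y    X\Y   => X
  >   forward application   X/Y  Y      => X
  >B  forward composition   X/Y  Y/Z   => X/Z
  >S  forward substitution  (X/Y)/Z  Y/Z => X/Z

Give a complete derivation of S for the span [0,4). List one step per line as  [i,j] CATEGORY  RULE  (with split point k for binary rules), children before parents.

[0,4] S   >
  [0,3] S/N   >
    [0,1] "gave" : (S/N)/NP
    [1,3] NP   >
      [1,2] "bone" : NP/PP
      [2,3] "from" : PP
  [3,4] "quickly" : N

[0,1] (S/N)/NP  lex  "gave"
[1,2] NP/PP  lex  "bone"
[2,3] PP  lex  "from"
[1,3] NP  >  k=2
[0,3] S/N  >  k=1
[3,4] N  lex  "quickly"
[0,4] S  >  k=3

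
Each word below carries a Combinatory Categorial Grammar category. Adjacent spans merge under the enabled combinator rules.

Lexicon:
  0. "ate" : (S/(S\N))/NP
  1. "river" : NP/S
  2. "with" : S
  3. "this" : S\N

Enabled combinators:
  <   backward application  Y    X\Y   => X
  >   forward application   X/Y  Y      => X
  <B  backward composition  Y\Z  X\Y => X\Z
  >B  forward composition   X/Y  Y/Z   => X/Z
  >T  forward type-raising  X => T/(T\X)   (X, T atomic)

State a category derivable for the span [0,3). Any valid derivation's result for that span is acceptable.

S/(S\N)

[0,4] S   >
  [0,3] S/(S\N)   >
    [0,1] "ate" : (S/(S\N))/NP
    [1,3] NP   >
      [1,2] "river" : NP/S
      [2,3] "with" : S
  [3,4] "this" : S\N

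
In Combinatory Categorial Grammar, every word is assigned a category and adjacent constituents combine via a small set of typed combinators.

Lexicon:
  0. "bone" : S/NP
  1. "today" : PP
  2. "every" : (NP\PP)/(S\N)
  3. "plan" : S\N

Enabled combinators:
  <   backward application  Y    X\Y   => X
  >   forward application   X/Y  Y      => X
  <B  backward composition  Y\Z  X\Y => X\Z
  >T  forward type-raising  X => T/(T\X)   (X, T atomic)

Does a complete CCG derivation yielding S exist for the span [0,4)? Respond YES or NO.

[0,4] S   >
  [0,1] "bone" : S/NP
  [1,4] NP   <
    [1,2] "today" : PP
    [2,4] NP\PP   >
      [2,3] "every" : (NP\PP)/(S\N)
      [3,4] "plan" : S\N

YES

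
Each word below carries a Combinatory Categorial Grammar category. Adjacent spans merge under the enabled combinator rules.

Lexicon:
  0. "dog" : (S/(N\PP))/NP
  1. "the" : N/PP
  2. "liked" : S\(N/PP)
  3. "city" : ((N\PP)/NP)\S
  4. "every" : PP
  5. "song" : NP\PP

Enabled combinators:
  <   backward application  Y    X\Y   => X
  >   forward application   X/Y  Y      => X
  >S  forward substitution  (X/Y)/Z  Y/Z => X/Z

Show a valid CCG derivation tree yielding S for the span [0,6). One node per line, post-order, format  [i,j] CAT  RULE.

[0,1] (S/(N\PP))/NP  lex  "dog"
[1,2] N/PP  lex  "the"
[2,3] S\(N/PP)  lex  "liked"
[1,3] S  <  k=2
[3,4] ((N\PP)/NP)\S  lex  "city"
[1,4] (N\PP)/NP  <  k=3
[0,4] S/NP  >S  k=1
[4,5] PP  lex  "every"
[5,6] NP\PP  lex  "song"
[4,6] NP  <  k=5
[0,6] S  >  k=4

[0,6] S   >
  [0,4] S/NP   >S
    [0,1] "dog" : (S/(N\PP))/NP
    [1,4] (N\PP)/NP   <
      [1,3] S   <
        [1,2] "the" : N/PP
        [2,3] "liked" : S\(N/PP)
      [3,4] "city" : ((N\PP)/NP)\S
  [4,6] NP   <
    [4,5] "every" : PP
    [5,6] "song" : NP\PP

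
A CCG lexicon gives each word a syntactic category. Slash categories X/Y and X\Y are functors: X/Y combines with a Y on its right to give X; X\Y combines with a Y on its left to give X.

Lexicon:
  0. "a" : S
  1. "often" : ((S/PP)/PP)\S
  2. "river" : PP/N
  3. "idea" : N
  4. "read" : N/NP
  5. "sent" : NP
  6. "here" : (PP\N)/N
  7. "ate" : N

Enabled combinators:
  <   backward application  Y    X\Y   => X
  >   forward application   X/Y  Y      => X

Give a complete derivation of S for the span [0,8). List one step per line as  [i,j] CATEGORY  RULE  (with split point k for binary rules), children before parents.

[0,8] S   >
  [0,4] S/PP   >
    [0,2] (S/PP)/PP   <
      [0,1] "a" : S
      [1,2] "often" : ((S/PP)/PP)\S
    [2,4] PP   >
      [2,3] "river" : PP/N
      [3,4] "idea" : N
  [4,8] PP   <
    [4,6] N   >
      [4,5] "read" : N/NP
      [5,6] "sent" : NP
    [6,8] PP\N   >
      [6,7] "here" : (PP\N)/N
      [7,8] "ate" : N

[0,1] S  lex  "a"
[1,2] ((S/PP)/PP)\S  lex  "often"
[0,2] (S/PP)/PP  <  k=1
[2,3] PP/N  lex  "river"
[3,4] N  lex  "idea"
[2,4] PP  >  k=3
[0,4] S/PP  >  k=2
[4,5] N/NP  lex  "read"
[5,6] NP  lex  "sent"
[4,6] N  >  k=5
[6,7] (PP\N)/N  lex  "here"
[7,8] N  lex  "ate"
[6,8] PP\N  >  k=7
[4,8] PP  <  k=6
[0,8] S  >  k=4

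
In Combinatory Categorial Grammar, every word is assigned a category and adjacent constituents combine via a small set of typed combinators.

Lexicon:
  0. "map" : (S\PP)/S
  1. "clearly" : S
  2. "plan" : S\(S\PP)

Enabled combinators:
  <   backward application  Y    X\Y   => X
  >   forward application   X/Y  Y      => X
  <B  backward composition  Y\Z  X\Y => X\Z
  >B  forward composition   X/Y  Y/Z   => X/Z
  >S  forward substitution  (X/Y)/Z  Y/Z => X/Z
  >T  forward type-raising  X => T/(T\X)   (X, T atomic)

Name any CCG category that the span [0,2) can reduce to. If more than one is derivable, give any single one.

[0,3] S   <
  [0,2] S\PP   >
    [0,1] "map" : (S\PP)/S
    [1,2] "clearly" : S
  [2,3] "plan" : S\(S\PP)

S\PP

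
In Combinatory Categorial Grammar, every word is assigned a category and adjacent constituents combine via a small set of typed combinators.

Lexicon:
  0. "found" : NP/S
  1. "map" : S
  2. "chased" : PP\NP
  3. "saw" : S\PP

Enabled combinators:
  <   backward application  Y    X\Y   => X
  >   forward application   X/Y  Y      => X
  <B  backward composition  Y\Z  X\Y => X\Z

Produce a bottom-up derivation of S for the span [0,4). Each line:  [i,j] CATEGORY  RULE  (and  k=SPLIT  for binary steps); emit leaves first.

[0,1] NP/S  lex  "found"
[1,2] S  lex  "map"
[0,2] NP  >  k=1
[2,3] PP\NP  lex  "chased"
[3,4] S\PP  lex  "saw"
[2,4] S\NP  <B  k=3
[0,4] S  <  k=2

[0,4] S   <
  [0,2] NP   >
    [0,1] "found" : NP/S
    [1,2] "map" : S
  [2,4] S\NP   <B
    [2,3] "chased" : PP\NP
    [3,4] "saw" : S\PP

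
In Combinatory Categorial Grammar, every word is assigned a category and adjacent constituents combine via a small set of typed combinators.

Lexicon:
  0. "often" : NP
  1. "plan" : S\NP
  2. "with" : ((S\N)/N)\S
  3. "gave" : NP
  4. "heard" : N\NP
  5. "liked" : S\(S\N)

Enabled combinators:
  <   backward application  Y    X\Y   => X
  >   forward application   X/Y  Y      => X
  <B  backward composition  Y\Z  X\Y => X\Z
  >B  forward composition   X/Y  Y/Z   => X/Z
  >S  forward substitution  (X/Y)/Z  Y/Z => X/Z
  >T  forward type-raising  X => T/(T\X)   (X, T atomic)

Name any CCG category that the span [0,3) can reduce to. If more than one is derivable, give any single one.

[0,6] S   <
  [0,5] S\N   >
    [0,3] (S\N)/N   <
      [0,2] S   <
        [0,1] "often" : NP
        [1,2] "plan" : S\NP
      [2,3] "with" : ((S\N)/N)\S
    [3,5] N   <
      [3,4] "gave" : NP
      [4,5] "heard" : N\NP
  [5,6] "liked" : S\(S\N)

(S\N)/N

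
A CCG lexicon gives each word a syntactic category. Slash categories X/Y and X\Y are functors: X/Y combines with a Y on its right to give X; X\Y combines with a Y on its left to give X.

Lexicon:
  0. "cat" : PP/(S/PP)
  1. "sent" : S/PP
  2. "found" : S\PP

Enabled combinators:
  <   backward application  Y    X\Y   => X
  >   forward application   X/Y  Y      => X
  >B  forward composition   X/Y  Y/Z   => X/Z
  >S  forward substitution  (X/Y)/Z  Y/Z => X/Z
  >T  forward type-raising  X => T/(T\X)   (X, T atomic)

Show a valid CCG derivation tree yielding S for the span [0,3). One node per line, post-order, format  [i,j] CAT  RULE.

[0,3] S   <
  [0,2] PP   >
    [0,1] "cat" : PP/(S/PP)
    [1,2] "sent" : S/PP
  [2,3] "found" : S\PP

[0,1] PP/(S/PP)  lex  "cat"
[1,2] S/PP  lex  "sent"
[0,2] PP  >  k=1
[2,3] S\PP  lex  "found"
[0,3] S  <  k=2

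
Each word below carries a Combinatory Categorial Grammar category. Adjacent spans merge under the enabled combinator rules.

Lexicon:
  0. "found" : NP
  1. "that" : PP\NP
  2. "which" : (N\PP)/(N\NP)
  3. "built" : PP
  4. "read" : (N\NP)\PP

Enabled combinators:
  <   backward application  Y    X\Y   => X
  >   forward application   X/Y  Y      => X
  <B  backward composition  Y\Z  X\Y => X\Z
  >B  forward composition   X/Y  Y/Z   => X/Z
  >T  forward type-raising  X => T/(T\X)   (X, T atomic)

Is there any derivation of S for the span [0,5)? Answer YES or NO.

NP PP\NP (N\PP)/(N\NP) PP (N\NP)\PP
CKY chart[0,5] = {N, N/(N\N), NP/(NP\N), PP/(PP\N), S/(S\N)}; S ∉ chart

NO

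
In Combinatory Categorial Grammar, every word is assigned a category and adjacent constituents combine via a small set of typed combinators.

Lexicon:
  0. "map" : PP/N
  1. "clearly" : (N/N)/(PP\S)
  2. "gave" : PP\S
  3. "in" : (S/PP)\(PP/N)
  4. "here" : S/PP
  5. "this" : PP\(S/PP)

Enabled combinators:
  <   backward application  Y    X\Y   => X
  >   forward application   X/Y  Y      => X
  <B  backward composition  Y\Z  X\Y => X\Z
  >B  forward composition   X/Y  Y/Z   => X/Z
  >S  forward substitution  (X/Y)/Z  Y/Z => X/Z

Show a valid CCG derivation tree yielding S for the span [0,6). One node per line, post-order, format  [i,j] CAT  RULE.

[0,1] PP/N  lex  "map"
[1,2] (N/N)/(PP\S)  lex  "clearly"
[2,3] PP\S  lex  "gave"
[1,3] N/N  >  k=2
[0,3] PP/N  >B  k=1
[3,4] (S/PP)\(PP/N)  lex  "in"
[0,4] S/PP  <  k=3
[4,5] S/PP  lex  "here"
[5,6] PP\(S/PP)  lex  "this"
[4,6] PP  <  k=5
[0,6] S  >  k=4

[0,6] S   >
  [0,4] S/PP   <
    [0,3] PP/N   >B
      [0,1] "map" : PP/N
      [1,3] N/N   >
        [1,2] "clearly" : (N/N)/(PP\S)
        [2,3] "gave" : PP\S
    [3,4] "in" : (S/PP)\(PP/N)
  [4,6] PP   <
    [4,5] "here" : S/PP
    [5,6] "this" : PP\(S/PP)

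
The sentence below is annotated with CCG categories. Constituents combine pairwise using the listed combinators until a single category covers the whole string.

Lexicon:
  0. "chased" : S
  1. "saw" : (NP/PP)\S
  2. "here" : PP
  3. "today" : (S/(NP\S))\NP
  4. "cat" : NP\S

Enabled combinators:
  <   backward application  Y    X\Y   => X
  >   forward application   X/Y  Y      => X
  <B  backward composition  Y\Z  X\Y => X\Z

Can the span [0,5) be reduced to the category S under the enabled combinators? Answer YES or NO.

[0,5] S   >
  [0,4] S/(NP\S)   <
    [0,3] NP   >
      [0,2] NP/PP   <
        [0,1] "chased" : S
        [1,2] "saw" : (NP/PP)\S
      [2,3] "here" : PP
    [3,4] "today" : (S/(NP\S))\NP
  [4,5] "cat" : NP\S

YES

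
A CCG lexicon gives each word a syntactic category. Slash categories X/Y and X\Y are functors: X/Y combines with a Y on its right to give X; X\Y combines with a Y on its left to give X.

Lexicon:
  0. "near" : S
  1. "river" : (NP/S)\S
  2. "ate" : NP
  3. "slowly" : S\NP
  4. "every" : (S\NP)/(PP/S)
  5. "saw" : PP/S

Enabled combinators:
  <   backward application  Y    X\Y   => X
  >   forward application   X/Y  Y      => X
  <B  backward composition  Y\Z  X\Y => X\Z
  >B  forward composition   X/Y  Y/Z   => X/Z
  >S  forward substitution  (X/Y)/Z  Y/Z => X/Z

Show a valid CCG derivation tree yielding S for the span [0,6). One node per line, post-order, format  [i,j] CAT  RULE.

[0,1] S  lex  "near"
[1,2] (NP/S)\S  lex  "river"
[0,2] NP/S  <  k=1
[2,3] NP  lex  "ate"
[3,4] S\NP  lex  "slowly"
[2,4] S  <  k=3
[0,4] NP  >  k=2
[4,5] (S\NP)/(PP/S)  lex  "every"
[5,6] PP/S  lex  "saw"
[4,6] S\NP  >  k=5
[0,6] S  <  k=4

[0,6] S   <
  [0,4] NP   >
    [0,2] NP/S   <
      [0,1] "near" : S
      [1,2] "river" : (NP/S)\S
    [2,4] S   <
      [2,3] "ate" : NP
      [3,4] "slowly" : S\NP
  [4,6] S\NP   >
    [4,5] "every" : (S\NP)/(PP/S)
    [5,6] "saw" : PP/S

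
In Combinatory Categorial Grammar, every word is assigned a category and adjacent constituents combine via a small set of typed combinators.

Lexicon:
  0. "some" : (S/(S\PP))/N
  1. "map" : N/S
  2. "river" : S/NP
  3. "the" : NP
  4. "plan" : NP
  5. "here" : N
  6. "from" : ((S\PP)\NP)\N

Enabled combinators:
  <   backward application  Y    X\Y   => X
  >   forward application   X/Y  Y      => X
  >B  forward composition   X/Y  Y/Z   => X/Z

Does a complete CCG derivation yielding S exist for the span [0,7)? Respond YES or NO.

[0,7] S   >
  [0,4] S/(S\PP)   >
    [0,1] "some" : (S/(S\PP))/N
    [1,4] N   >
      [1,3] N/NP   >B
        [1,2] "map" : N/S
        [2,3] "river" : S/NP
      [3,4] "the" : NP
  [4,7] S\PP   <
    [4,5] "plan" : NP
    [5,7] (S\PP)\NP   <
      [5,6] "here" : N
      [6,7] "from" : ((S\PP)\NP)\N

YES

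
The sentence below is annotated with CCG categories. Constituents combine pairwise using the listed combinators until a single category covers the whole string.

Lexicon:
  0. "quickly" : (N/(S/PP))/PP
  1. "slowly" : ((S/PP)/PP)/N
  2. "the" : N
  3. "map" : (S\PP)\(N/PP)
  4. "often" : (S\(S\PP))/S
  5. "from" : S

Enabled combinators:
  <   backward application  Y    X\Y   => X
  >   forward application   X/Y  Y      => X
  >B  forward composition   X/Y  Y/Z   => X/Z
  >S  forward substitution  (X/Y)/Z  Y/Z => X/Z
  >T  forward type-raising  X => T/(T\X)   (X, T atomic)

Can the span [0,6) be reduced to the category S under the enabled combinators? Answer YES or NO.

[0,6] S   <
  [0,4] S\PP   <
    [0,3] N/PP   >S
      [0,1] "quickly" : (N/(S/PP))/PP
      [1,3] (S/PP)/PP   >
        [1,2] "slowly" : ((S/PP)/PP)/N
        [2,3] "the" : N
    [3,4] "map" : (S\PP)\(N/PP)
  [4,6] S\(S\PP)   >
    [4,5] "often" : (S\(S\PP))/S
    [5,6] "from" : S

YES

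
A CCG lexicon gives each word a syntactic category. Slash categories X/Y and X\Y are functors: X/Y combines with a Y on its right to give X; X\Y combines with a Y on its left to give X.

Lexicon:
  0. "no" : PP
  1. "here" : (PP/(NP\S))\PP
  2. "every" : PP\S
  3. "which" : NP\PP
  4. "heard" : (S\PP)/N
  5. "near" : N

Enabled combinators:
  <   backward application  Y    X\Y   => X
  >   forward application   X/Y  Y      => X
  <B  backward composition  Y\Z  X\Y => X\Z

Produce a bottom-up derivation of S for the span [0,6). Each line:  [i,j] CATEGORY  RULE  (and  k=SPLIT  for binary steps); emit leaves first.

[0,1] PP  lex  "no"
[1,2] (PP/(NP\S))\PP  lex  "here"
[0,2] PP/(NP\S)  <  k=1
[2,3] PP\S  lex  "every"
[3,4] NP\PP  lex  "which"
[2,4] NP\S  <B  k=3
[0,4] PP  >  k=2
[4,5] (S\PP)/N  lex  "heard"
[5,6] N  lex  "near"
[4,6] S\PP  >  k=5
[0,6] S  <  k=4

[0,6] S   <
  [0,4] PP   >
    [0,2] PP/(NP\S)   <
      [0,1] "no" : PP
      [1,2] "here" : (PP/(NP\S))\PP
    [2,4] NP\S   <B
      [2,3] "every" : PP\S
      [3,4] "which" : NP\PP
  [4,6] S\PP   >
    [4,5] "heard" : (S\PP)/N
    [5,6] "near" : N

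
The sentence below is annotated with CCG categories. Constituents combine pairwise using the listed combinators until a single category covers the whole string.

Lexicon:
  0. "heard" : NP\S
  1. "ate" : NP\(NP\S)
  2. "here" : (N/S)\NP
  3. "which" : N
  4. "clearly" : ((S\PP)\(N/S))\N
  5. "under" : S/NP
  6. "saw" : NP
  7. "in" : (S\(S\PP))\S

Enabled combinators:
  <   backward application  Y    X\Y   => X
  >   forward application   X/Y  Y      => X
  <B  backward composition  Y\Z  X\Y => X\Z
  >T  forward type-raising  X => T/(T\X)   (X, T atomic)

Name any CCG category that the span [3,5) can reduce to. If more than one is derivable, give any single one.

[0,8] S   <
  [0,5] S\PP   <
    [0,3] N/S   <
      [0,2] NP   <
        [0,1] "heard" : NP\S
        [1,2] "ate" : NP\(NP\S)
      [2,3] "here" : (N/S)\NP
    [3,5] (S\PP)\(N/S)   <
      [3,4] "which" : N
      [4,5] "clearly" : ((S\PP)\(N/S))\N
  [5,8] S\(S\PP)   <
    [5,7] S   >
      [5,6] "under" : S/NP
      [6,7] "saw" : NP
    [7,8] "in" : (S\(S\PP))\S

(S\PP)\(N/S)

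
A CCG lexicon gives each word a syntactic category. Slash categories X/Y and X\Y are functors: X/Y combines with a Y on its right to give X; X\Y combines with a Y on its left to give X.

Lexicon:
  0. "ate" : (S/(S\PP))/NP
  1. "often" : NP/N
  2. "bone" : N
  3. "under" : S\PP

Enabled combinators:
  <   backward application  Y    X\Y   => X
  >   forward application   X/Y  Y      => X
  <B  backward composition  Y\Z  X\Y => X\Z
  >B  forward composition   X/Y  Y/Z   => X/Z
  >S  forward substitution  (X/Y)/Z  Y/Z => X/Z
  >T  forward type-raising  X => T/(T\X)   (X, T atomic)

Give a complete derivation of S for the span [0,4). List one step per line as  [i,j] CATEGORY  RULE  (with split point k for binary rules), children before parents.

[0,1] (S/(S\PP))/NP  lex  "ate"
[1,2] NP/N  lex  "often"
[2,3] N  lex  "bone"
[1,3] NP  >  k=2
[0,3] S/(S\PP)  >  k=1
[3,4] S\PP  lex  "under"
[0,4] S  >  k=3

[0,4] S   >
  [0,3] S/(S\PP)   >
    [0,1] "ate" : (S/(S\PP))/NP
    [1,3] NP   >
      [1,2] "often" : NP/N
      [2,3] "bone" : N
  [3,4] "under" : S\PP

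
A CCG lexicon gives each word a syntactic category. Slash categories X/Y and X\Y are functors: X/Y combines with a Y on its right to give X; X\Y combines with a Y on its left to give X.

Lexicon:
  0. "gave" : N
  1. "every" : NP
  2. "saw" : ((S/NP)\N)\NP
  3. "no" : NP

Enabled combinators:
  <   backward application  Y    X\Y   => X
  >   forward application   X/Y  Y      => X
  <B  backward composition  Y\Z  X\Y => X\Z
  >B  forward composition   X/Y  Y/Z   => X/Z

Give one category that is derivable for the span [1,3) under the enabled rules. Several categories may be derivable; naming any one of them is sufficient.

(S/NP)\N

[0,4] S   >
  [0,3] S/NP   <
    [0,1] "gave" : N
    [1,3] (S/NP)\N   <
      [1,2] "every" : NP
      [2,3] "saw" : ((S/NP)\N)\NP
  [3,4] "no" : NP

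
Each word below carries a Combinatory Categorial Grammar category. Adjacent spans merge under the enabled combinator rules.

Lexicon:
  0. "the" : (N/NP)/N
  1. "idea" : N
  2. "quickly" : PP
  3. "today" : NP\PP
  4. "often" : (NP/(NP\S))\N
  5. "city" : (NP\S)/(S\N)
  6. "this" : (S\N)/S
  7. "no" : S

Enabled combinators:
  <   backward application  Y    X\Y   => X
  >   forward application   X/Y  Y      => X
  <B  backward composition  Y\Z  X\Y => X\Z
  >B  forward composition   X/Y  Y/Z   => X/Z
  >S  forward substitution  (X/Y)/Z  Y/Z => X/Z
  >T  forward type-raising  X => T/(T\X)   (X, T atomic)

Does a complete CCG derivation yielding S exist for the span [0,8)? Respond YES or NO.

(N/NP)/N N PP NP\PP (NP/(NP\S))\N (NP\S)/(S\N) (S\N)/S S
CKY chart[0,8] = {N/(N\NP), NP, NP/(NP\NP), NP/(S\S), PP/(PP\NP), S/(S\NP)}; S ∉ chart

NO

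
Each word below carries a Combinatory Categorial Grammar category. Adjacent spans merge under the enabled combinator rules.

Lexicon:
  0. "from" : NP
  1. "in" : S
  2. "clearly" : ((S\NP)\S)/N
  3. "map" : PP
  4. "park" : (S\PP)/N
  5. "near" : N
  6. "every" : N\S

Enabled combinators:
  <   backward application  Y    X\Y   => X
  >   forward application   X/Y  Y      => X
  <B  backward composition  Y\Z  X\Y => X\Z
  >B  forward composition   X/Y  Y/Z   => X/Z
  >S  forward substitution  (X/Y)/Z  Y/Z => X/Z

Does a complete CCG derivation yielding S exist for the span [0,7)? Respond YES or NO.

[0,7] S   <
  [0,1] "from" : NP
  [1,7] S\NP   <
    [1,2] "in" : S
    [2,7] (S\NP)\S   >
      [2,3] "clearly" : ((S\NP)\S)/N
      [3,7] N   <
        [3,6] S   <
          [3,4] "map" : PP
          [4,6] S\PP   >
            [4,5] "park" : (S\PP)/N
            [5,6] "near" : N
        [6,7] "every" : N\S

YES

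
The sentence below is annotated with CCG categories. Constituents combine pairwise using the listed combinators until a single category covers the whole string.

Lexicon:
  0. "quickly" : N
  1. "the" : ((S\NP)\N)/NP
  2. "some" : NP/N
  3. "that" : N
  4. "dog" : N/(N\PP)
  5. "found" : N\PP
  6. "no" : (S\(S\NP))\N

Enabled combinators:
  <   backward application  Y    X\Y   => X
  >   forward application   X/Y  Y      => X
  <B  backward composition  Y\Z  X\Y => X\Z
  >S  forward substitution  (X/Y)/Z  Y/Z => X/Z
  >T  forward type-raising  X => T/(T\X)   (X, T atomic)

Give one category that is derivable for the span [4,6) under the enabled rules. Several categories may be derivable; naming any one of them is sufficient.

N

[0,7] S   <
  [0,1] "quickly" : N
  [1,7] S\N   <B
    [1,4] (S\NP)\N   >
      [1,2] "the" : ((S\NP)\N)/NP
      [2,4] NP   >
        [2,3] "some" : NP/N
        [3,4] "that" : N
    [4,7] S\(S\NP)   <
      [4,6] N   >
        [4,5] "dog" : N/(N\PP)
        [5,6] "found" : N\PP
      [6,7] "no" : (S\(S\NP))\N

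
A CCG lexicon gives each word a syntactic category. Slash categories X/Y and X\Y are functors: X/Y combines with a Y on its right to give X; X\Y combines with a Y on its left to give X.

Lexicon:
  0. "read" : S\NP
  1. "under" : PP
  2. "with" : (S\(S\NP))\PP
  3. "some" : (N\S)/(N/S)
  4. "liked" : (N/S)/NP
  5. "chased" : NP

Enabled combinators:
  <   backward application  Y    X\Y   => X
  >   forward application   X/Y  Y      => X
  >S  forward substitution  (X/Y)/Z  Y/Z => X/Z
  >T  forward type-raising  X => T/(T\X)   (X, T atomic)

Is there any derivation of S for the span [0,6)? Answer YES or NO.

S\NP PP (S\(S\NP))\PP (N\S)/(N/S) (N/S)/NP NP
CKY chart[0,6] = {N, N/(N\N), NP/(NP\N), PP/(PP\N), S/(S\N)}; S ∉ chart

NO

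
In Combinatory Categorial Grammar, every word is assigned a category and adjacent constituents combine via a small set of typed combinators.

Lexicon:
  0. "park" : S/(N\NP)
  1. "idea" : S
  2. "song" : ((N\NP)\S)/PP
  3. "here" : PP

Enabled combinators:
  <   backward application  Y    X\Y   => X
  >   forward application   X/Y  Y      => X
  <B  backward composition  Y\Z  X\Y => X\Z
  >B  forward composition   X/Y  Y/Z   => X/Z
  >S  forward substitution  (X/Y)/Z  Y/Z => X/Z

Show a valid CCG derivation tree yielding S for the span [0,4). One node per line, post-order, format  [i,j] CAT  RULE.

[0,1] S/(N\NP)  lex  "park"
[1,2] S  lex  "idea"
[2,3] ((N\NP)\S)/PP  lex  "song"
[3,4] PP  lex  "here"
[2,4] (N\NP)\S  >  k=3
[1,4] N\NP  <  k=2
[0,4] S  >  k=1

[0,4] S   >
  [0,1] "park" : S/(N\NP)
  [1,4] N\NP   <
    [1,2] "idea" : S
    [2,4] (N\NP)\S   >
      [2,3] "song" : ((N\NP)\S)/PP
      [3,4] "here" : PP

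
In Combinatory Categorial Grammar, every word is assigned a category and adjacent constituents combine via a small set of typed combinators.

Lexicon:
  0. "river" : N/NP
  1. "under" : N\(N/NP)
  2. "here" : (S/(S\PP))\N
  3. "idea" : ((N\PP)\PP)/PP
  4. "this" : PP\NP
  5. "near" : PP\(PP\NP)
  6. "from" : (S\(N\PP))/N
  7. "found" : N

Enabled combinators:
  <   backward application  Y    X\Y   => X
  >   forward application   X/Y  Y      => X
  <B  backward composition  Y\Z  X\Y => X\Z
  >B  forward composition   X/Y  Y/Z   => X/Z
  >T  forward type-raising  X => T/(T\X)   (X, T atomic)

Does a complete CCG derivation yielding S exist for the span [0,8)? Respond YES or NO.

YES

[0,8] S   >
  [0,3] S/(S\PP)   <
    [0,2] N   <
      [0,1] "river" : N/NP
      [1,2] "under" : N\(N/NP)
    [2,3] "here" : (S/(S\PP))\N
  [3,8] S\PP   <B
    [3,6] (N\PP)\PP   >
      [3,4] "idea" : ((N\PP)\PP)/PP
      [4,6] PP   <
        [4,5] "this" : PP\NP
        [5,6] "near" : PP\(PP\NP)
    [6,8] S\(N\PP)   >
      [6,7] "from" : (S\(N\PP))/N
      [7,8] "found" : N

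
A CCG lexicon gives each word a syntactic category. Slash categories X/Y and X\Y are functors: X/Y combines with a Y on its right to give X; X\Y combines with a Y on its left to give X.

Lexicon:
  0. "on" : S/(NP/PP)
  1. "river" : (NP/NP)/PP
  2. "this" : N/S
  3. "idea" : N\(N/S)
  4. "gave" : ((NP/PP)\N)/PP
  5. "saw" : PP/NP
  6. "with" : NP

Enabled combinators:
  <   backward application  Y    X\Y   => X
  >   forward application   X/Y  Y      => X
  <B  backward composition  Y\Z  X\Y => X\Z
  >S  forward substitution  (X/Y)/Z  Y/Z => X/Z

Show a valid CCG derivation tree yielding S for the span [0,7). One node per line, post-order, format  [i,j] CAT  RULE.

[0,7] S   >
  [0,1] "on" : S/(NP/PP)
  [1,7] NP/PP   >S
    [1,2] "river" : (NP/NP)/PP
    [2,7] NP/PP   <
      [2,4] N   <
        [2,3] "this" : N/S
        [3,4] "idea" : N\(N/S)
      [4,7] (NP/PP)\N   >
        [4,5] "gave" : ((NP/PP)\N)/PP
        [5,7] PP   >
          [5,6] "saw" : PP/NP
          [6,7] "with" : NP

[0,1] S/(NP/PP)  lex  "on"
[1,2] (NP/NP)/PP  lex  "river"
[2,3] N/S  lex  "this"
[3,4] N\(N/S)  lex  "idea"
[2,4] N  <  k=3
[4,5] ((NP/PP)\N)/PP  lex  "gave"
[5,6] PP/NP  lex  "saw"
[6,7] NP  lex  "with"
[5,7] PP  >  k=6
[4,7] (NP/PP)\N  >  k=5
[2,7] NP/PP  <  k=4
[1,7] NP/PP  >S  k=2
[0,7] S  >  k=1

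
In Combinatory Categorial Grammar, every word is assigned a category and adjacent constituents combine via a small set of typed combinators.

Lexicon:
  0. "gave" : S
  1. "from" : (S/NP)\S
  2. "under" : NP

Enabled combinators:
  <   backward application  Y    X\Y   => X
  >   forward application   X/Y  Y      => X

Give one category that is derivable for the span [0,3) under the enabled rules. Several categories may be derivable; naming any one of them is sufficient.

S

[0,3] S   >
  [0,2] S/NP   <
    [0,1] "gave" : S
    [1,2] "from" : (S/NP)\S
  [2,3] "under" : NP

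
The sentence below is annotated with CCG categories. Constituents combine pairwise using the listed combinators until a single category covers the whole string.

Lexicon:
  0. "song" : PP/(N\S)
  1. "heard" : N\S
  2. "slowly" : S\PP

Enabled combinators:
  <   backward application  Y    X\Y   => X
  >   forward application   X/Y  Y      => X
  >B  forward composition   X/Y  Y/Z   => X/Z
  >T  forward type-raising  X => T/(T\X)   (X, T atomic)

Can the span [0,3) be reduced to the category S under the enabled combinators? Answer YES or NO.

[0,3] S   <
  [0,2] PP   >
    [0,1] "song" : PP/(N\S)
    [1,2] "heard" : N\S
  [2,3] "slowly" : S\PP

YES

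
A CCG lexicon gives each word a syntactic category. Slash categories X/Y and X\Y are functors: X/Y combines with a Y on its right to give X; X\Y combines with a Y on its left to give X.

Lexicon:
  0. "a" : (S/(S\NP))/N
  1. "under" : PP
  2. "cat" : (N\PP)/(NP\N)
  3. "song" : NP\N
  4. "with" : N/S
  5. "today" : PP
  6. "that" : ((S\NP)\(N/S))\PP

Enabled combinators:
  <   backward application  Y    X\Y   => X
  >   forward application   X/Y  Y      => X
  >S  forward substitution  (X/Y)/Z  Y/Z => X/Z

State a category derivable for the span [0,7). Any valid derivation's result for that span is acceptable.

S

[0,7] S   >
  [0,4] S/(S\NP)   >
    [0,1] "a" : (S/(S\NP))/N
    [1,4] N   <
      [1,2] "under" : PP
      [2,4] N\PP   >
        [2,3] "cat" : (N\PP)/(NP\N)
        [3,4] "song" : NP\N
  [4,7] S\NP   <
    [4,5] "with" : N/S
    [5,7] (S\NP)\(N/S)   <
      [5,6] "today" : PP
      [6,7] "that" : ((S\NP)\(N/S))\PP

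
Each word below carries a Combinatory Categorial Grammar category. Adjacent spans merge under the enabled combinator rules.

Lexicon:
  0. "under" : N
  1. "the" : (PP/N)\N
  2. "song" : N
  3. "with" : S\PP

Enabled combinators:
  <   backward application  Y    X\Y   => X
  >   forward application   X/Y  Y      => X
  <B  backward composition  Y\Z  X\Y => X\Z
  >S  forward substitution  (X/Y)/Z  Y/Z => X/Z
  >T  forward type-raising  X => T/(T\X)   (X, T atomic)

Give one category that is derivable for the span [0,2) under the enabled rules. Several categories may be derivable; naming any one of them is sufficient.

[0,4] S   <
  [0,3] PP   >
    [0,2] PP/N   <
      [0,1] "under" : N
      [1,2] "the" : (PP/N)\N
    [2,3] "song" : N
  [3,4] "with" : S\PP

PP/N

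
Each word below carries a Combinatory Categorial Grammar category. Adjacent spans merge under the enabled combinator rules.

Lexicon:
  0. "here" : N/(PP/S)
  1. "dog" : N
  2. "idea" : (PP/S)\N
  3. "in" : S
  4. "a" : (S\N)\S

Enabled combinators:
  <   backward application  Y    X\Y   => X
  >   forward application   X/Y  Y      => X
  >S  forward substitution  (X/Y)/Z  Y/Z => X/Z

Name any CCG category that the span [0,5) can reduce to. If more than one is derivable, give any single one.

[0,5] S   <
  [0,3] N   >
    [0,1] "here" : N/(PP/S)
    [1,3] PP/S   <
      [1,2] "dog" : N
      [2,3] "idea" : (PP/S)\N
  [3,5] S\N   <
    [3,4] "in" : S
    [4,5] "a" : (S\N)\S

S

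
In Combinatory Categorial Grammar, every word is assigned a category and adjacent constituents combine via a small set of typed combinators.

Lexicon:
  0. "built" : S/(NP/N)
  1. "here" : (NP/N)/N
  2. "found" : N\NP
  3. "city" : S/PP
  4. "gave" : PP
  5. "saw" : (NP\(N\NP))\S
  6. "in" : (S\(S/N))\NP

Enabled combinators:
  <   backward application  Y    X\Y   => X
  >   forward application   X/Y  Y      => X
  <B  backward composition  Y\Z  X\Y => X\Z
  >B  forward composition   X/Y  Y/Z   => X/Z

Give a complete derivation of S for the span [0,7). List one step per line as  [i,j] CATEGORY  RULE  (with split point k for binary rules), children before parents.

[0,7] S   <
  [0,2] S/N   >B
    [0,1] "built" : S/(NP/N)
    [1,2] "here" : (NP/N)/N
  [2,7] S\(S/N)   <
    [2,6] NP   <
      [2,3] "found" : N\NP
      [3,6] NP\(N\NP)   <
        [3,5] S   >
          [3,4] "city" : S/PP
          [4,5] "gave" : PP
        [5,6] "saw" : (NP\(N\NP))\S
    [6,7] "in" : (S\(S/N))\NP

[0,1] S/(NP/N)  lex  "built"
[1,2] (NP/N)/N  lex  "here"
[0,2] S/N  >B  k=1
[2,3] N\NP  lex  "found"
[3,4] S/PP  lex  "city"
[4,5] PP  lex  "gave"
[3,5] S  >  k=4
[5,6] (NP\(N\NP))\S  lex  "saw"
[3,6] NP\(N\NP)  <  k=5
[2,6] NP  <  k=3
[6,7] (S\(S/N))\NP  lex  "in"
[2,7] S\(S/N)  <  k=6
[0,7] S  <  k=2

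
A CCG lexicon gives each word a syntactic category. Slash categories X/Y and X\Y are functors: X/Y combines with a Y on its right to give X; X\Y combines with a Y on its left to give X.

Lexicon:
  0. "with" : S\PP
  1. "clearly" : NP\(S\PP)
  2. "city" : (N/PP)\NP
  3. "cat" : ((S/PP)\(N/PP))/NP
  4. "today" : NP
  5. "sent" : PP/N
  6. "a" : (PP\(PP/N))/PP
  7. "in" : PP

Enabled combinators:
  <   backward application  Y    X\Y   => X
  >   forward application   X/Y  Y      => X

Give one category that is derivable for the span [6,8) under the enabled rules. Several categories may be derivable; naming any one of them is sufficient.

[0,8] S   >
  [0,5] S/PP   <
    [0,3] N/PP   <
      [0,2] NP   <
        [0,1] "with" : S\PP
        [1,2] "clearly" : NP\(S\PP)
      [2,3] "city" : (N/PP)\NP
    [3,5] (S/PP)\(N/PP)   >
      [3,4] "cat" : ((S/PP)\(N/PP))/NP
      [4,5] "today" : NP
  [5,8] PP   <
    [5,6] "sent" : PP/N
    [6,8] PP\(PP/N)   >
      [6,7] "a" : (PP\(PP/N))/PP
      [7,8] "in" : PP

PP\(PP/N)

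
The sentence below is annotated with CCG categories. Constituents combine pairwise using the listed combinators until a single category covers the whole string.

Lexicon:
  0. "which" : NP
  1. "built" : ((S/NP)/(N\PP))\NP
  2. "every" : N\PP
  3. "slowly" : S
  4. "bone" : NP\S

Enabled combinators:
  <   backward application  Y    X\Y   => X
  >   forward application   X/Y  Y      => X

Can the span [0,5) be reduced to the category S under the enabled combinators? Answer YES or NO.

YES

[0,5] S   >
  [0,3] S/NP   >
    [0,2] (S/NP)/(N\PP)   <
      [0,1] "which" : NP
      [1,2] "built" : ((S/NP)/(N\PP))\NP
    [2,3] "every" : N\PP
  [3,5] NP   <
    [3,4] "slowly" : S
    [4,5] "bone" : NP\S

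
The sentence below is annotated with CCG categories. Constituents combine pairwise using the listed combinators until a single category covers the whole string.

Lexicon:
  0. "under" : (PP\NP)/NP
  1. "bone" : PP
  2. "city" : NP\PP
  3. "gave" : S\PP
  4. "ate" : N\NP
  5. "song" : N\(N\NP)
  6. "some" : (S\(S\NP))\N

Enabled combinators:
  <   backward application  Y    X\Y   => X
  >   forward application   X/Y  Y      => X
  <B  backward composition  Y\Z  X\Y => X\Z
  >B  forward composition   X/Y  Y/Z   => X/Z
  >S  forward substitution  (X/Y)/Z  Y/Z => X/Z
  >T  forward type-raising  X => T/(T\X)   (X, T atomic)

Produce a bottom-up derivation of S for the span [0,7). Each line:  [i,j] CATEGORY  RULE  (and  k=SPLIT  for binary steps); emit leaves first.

[0,1] (PP\NP)/NP  lex  "under"
[1,2] PP  lex  "bone"
[1,2] NP/(NP\PP)  >T
[2,3] NP\PP  lex  "city"
[1,3] NP  >  k=2
[0,3] PP\NP  >  k=1
[3,4] S\PP  lex  "gave"
[0,4] S\NP  <B  k=3
[4,5] N\NP  lex  "ate"
[5,6] N\(N\NP)  lex  "song"
[4,6] N  <  k=5
[6,7] (S\(S\NP))\N  lex  "some"
[4,7] S\(S\NP)  <  k=6
[0,7] S  <  k=4

[0,7] S   <
  [0,4] S\NP   <B
    [0,3] PP\NP   >
      [0,1] "under" : (PP\NP)/NP
      [1,3] NP   >
        [1,2] NP/(NP\PP)   >T
          [1,2] "bone" : PP
        [2,3] "city" : NP\PP
    [3,4] "gave" : S\PP
  [4,7] S\(S\NP)   <
    [4,6] N   <
      [4,5] "ate" : N\NP
      [5,6] "song" : N\(N\NP)
    [6,7] "some" : (S\(S\NP))\N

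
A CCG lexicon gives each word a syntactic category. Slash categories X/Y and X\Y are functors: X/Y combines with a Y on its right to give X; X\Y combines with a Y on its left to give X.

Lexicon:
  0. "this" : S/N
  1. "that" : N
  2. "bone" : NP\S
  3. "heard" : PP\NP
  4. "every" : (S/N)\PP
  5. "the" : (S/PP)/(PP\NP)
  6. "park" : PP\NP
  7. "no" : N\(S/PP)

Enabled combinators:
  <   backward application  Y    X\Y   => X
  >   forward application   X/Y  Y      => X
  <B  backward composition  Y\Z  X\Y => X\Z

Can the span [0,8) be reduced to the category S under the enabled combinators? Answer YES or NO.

[0,8] S   >
  [0,5] S/N   <
    [0,4] PP   <
      [0,3] NP   <
        [0,2] S   >
          [0,1] "this" : S/N
          [1,2] "that" : N
        [2,3] "bone" : NP\S
      [3,4] "heard" : PP\NP
    [4,5] "every" : (S/N)\PP
  [5,8] N   <
    [5,7] S/PP   >
      [5,6] "the" : (S/PP)/(PP\NP)
      [6,7] "park" : PP\NP
    [7,8] "no" : N\(S/PP)

YES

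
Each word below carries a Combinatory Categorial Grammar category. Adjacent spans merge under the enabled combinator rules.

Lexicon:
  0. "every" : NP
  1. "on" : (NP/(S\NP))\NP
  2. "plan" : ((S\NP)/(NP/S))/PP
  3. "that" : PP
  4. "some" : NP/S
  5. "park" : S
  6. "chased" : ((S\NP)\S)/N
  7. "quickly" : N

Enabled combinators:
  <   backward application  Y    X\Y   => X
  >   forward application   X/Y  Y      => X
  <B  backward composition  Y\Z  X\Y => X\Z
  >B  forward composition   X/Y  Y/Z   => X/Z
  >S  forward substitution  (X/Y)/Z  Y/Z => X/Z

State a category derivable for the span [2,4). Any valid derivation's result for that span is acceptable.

[0,8] S   <
  [0,5] NP   >
    [0,2] NP/(S\NP)   <
      [0,1] "every" : NP
      [1,2] "on" : (NP/(S\NP))\NP
    [2,5] S\NP   >
      [2,4] (S\NP)/(NP/S)   >
        [2,3] "plan" : ((S\NP)/(NP/S))/PP
        [3,4] "that" : PP
      [4,5] "some" : NP/S
  [5,8] S\NP   <
    [5,6] "park" : S
    [6,8] (S\NP)\S   >
      [6,7] "chased" : ((S\NP)\S)/N
      [7,8] "quickly" : N

(S\NP)/(NP/S)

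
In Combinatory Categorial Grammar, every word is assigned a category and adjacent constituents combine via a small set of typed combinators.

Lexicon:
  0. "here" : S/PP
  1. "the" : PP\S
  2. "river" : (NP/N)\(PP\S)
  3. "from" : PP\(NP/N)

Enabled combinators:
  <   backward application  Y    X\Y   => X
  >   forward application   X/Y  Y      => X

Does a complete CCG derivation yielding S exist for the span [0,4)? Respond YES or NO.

YES

[0,4] S   >
  [0,1] "here" : S/PP
  [1,4] PP   <
    [1,3] NP/N   <
      [1,2] "the" : PP\S
      [2,3] "river" : (NP/N)\(PP\S)
    [3,4] "from" : PP\(NP/N)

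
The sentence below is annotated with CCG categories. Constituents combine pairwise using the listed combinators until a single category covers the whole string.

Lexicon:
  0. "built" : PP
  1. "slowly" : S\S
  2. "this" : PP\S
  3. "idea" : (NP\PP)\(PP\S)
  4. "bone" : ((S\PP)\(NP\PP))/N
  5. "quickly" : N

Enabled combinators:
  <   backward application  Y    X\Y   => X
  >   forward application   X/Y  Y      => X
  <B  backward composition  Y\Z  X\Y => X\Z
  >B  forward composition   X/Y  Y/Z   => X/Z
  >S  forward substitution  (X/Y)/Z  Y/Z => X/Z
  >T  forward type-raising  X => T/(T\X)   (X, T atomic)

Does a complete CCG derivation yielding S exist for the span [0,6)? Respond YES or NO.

YES

[0,6] S   >
  [0,1] S/(S\PP)   >T
    [0,1] "built" : PP
  [1,6] S\PP   <
    [1,4] NP\PP   <
      [1,3] PP\S   <B
        [1,2] "slowly" : S\S
        [2,3] "this" : PP\S
      [3,4] "idea" : (NP\PP)\(PP\S)
    [4,6] (S\PP)\(NP\PP)   >
      [4,5] "bone" : ((S\PP)\(NP\PP))/N
      [5,6] "quickly" : N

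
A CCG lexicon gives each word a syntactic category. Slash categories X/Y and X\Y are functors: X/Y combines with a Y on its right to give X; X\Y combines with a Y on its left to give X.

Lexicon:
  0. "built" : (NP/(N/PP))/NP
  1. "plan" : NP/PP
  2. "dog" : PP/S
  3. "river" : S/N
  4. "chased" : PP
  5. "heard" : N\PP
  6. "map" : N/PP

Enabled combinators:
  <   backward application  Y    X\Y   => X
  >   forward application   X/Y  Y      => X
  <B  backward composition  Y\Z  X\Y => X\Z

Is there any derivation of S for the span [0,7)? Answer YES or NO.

NO

(NP/(N/PP))/NP NP/PP PP/S S/N PP N\PP N/PP
CKY chart[0,7] = {NP}; S ∉ chart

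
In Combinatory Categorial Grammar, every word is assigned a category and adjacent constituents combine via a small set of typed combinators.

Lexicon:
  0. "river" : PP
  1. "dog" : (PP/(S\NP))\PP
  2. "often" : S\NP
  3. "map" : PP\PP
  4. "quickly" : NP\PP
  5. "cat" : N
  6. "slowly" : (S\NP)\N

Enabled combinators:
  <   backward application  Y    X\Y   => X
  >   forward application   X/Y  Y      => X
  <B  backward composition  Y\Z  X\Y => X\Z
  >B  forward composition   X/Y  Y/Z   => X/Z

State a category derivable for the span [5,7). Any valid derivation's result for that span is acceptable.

[0,7] S   <
  [0,5] NP   <
    [0,3] PP   >
      [0,2] PP/(S\NP)   <
        [0,1] "river" : PP
        [1,2] "dog" : (PP/(S\NP))\PP
      [2,3] "often" : S\NP
    [3,5] NP\PP   <B
      [3,4] "map" : PP\PP
      [4,5] "quickly" : NP\PP
  [5,7] S\NP   <
    [5,6] "cat" : N
    [6,7] "slowly" : (S\NP)\N

S\NP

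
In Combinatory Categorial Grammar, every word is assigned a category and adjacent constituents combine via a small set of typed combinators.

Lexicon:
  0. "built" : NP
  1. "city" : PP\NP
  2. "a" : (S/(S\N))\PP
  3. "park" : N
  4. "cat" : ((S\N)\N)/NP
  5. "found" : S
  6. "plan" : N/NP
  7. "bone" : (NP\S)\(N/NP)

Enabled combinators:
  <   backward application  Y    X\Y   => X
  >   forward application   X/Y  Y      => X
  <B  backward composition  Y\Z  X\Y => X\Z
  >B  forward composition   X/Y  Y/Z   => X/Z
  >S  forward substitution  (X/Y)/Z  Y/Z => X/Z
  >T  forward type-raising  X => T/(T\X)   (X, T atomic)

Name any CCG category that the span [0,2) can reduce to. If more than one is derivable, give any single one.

[0,8] S   >
  [0,3] S/(S\N)   <
    [0,2] PP   >
      [0,1] PP/(PP\NP)   >T
        [0,1] "built" : NP
      [1,2] "city" : PP\NP
    [2,3] "a" : (S/(S\N))\PP
  [3,8] S\N   <
    [3,4] "park" : N
    [4,8] (S\N)\N   >
      [4,5] "cat" : ((S\N)\N)/NP
      [5,8] NP   <
        [5,6] "found" : S
        [6,8] NP\S   <
          [6,7] "plan" : N/NP
          [7,8] "bone" : (NP\S)\(N/NP)

PP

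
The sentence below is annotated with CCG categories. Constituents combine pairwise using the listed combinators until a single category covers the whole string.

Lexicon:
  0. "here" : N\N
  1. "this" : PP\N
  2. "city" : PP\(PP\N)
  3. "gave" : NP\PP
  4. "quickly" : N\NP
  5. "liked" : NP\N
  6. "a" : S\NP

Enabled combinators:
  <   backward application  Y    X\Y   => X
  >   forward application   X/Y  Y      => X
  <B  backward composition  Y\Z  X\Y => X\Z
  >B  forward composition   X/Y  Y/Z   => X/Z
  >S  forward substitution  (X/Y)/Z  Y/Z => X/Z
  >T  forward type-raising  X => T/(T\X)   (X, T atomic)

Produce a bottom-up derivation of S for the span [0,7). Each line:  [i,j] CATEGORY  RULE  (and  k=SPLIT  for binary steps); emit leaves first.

[0,1] N\N  lex  "here"
[1,2] PP\N  lex  "this"
[0,2] PP\N  <B  k=1
[2,3] PP\(PP\N)  lex  "city"
[0,3] PP  <  k=2
[3,4] NP\PP  lex  "gave"
[4,5] N\NP  lex  "quickly"
[5,6] NP\N  lex  "liked"
[6,7] S\NP  lex  "a"
[5,7] S\N  <B  k=6
[4,7] S\NP  <B  k=5
[3,7] S\PP  <B  k=4
[0,7] S  <  k=3

[0,7] S   <
  [0,3] PP   <
    [0,2] PP\N   <B
      [0,1] "here" : N\N
      [1,2] "this" : PP\N
    [2,3] "city" : PP\(PP\N)
  [3,7] S\PP   <B
    [3,4] "gave" : NP\PP
    [4,7] S\NP   <B
      [4,5] "quickly" : N\NP
      [5,7] S\N   <B
        [5,6] "liked" : NP\N
        [6,7] "a" : S\NP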